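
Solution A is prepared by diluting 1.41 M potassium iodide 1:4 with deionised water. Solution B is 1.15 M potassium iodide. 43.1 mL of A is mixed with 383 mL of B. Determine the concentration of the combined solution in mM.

1070 mM

C_A = 1.41 M / 4 = 0.352 M.
C_mix = (C_A·V_A + C_B·V_B)/(V_A + V_B) = (0.352×43.1 + 1.15×383) / 426.1 = 1.07 M = 1070 mM.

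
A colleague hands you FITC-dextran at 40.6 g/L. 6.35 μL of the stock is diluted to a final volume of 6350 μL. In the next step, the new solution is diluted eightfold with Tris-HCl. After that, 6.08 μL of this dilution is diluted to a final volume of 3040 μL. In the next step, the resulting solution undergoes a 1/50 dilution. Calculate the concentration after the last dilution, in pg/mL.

Overall dilution factor = 1000 × 8 × 500 × 50 = 2.00 × 10⁸.
40.6 g/L / 2.00 × 10⁸ = 2.03 × 10⁻⁷ g/L = 203 pg/mL.

203 pg/mL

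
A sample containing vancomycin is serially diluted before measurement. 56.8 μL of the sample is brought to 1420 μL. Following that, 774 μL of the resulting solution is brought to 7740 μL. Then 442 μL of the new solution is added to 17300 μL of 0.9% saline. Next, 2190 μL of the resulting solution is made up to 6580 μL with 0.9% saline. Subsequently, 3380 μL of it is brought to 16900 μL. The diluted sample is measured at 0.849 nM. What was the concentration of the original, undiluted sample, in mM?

0.128 mM

Overall dilution factor = 25 × 10 × 40.14 × 3.005 × 5 = 1.51 × 10⁵.
Original = 0.849 nM × 1.51 × 10⁵ = 1.28 × 10⁵ nM = 0.128 mM.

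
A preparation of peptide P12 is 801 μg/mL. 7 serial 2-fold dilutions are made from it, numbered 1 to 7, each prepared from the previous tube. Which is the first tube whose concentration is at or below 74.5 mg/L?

Tube n has concentration 801 μg/mL / 2ⁿ.
Need 2ⁿ ≥ 801 μg/mL / 74.5 mg/L = 10.8, so n ≥ 3.43.
First such tube: n = 4.

tube 4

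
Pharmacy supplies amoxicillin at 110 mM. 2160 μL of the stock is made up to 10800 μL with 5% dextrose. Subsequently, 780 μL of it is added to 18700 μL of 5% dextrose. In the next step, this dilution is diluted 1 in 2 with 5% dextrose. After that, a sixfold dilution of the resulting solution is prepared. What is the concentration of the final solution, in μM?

Overall dilution factor = 5 × 24.97 × 2 × 6 = 1498.
110 mM / 1498 = 0.0734 mM = 73.4 μM.

73.4 μM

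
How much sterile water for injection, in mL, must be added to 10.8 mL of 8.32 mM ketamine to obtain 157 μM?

157 μM = 0.157 mM.
V₂ = C₁V₁/C₂ = 8.32 × 10.8 / 0.157 = 572 mL.
Diluent to add = V₂ − V₁ = 572 − 10.8 = 562 mL.

562 mL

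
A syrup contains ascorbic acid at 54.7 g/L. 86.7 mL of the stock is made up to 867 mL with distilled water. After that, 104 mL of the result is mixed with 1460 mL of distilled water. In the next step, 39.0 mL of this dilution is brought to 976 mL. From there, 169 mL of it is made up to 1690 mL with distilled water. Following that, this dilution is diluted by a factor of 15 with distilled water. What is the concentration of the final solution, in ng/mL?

96.9 ng/mL

Overall dilution factor = 10 × 15.04 × 25.03 × 10 × 15 = 5.65 × 10⁵.
54.7 g/L / 5.65 × 10⁵ = 9.69 × 10⁻⁵ g/L = 96.9 ng/mL.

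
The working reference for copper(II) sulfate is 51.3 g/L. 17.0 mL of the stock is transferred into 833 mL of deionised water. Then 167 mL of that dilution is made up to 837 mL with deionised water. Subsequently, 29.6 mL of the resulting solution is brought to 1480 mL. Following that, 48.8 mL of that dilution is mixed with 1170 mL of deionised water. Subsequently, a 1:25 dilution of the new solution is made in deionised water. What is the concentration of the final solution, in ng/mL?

6.56 ng/mL

Overall dilution factor = 50 × 5.012 × 50 × 24.98 × 25 = 7.82 × 10⁶.
51.3 g/L / 7.82 × 10⁶ = 6.56 × 10⁻⁶ g/L = 6.56 ng/mL.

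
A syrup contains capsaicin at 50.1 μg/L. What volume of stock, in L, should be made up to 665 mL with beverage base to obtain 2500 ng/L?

0.0332 L

2500 ng/L = 2.50 μg/L.
V₁ = C₂V₂/C₁ = 2.50 × 665 / 50.1 = 33.2 mL = 0.0332 L.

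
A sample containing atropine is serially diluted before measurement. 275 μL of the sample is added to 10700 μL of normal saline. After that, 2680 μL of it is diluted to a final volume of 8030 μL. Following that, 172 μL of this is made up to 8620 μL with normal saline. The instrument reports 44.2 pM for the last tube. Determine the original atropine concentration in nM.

265 nM

Overall dilution factor = 39.91 × 2.996 × 50.12 = 5993.
Original = 44.2 pM × 5993 = 2.65 × 10⁵ pM = 265 nM.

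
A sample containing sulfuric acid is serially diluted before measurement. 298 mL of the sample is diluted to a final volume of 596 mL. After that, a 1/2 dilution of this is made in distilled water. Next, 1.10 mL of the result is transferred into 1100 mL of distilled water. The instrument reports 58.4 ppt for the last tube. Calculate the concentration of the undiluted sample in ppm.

0.234 ppm

Overall dilution factor = 2 × 2 × 1001 = 4004.
Original = 58.4 ppt × 4004 = 2.34 × 10⁵ ppt = 0.234 ppm.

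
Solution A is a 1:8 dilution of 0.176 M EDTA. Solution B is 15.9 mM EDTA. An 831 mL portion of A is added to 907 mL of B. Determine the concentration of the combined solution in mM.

C_A = 0.176 M / 8 = 0.0220 M.
C_B = 15.9 mM = 0.0159 M.
C_mix = (C_A·V_A + C_B·V_B)/(V_A + V_B) = (0.0220×831 + 0.0159×907) / 1738 = 0.0188 M = 18.8 mM.

18.8 mM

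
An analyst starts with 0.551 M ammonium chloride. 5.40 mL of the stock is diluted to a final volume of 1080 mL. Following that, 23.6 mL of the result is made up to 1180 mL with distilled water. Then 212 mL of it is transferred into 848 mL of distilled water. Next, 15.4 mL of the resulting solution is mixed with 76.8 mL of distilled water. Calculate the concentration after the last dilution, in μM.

Overall dilution factor = 200 × 50 × 5 × 5.987 = 2.99 × 10⁵.
0.551 M / 2.99 × 10⁵ = 1.84 × 10⁻⁶ M = 1.84 μM.

1.84 μM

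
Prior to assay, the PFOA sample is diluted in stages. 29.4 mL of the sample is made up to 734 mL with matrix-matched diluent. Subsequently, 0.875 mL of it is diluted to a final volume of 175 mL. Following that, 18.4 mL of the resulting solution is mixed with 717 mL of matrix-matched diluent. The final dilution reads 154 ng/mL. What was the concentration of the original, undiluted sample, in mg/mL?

30.7 mg/mL

Overall dilution factor = 24.97 × 200 × 39.97 = 2.00 × 10⁵.
Original = 154 ng/mL × 2.00 × 10⁵ = 3.07 × 10⁷ ng/mL = 30.7 mg/mL.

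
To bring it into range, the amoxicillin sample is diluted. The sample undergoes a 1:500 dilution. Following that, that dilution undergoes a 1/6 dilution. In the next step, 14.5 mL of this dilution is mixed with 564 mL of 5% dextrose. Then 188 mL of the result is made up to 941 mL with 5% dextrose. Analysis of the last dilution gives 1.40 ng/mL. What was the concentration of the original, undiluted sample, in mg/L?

Overall dilution factor = 500 × 6 × 39.90 × 5.005 = 5.99 × 10⁵.
Original = 1.40 ng/mL × 5.99 × 10⁵ = 8.39 × 10⁵ ng/mL = 839 mg/L.

839 mg/L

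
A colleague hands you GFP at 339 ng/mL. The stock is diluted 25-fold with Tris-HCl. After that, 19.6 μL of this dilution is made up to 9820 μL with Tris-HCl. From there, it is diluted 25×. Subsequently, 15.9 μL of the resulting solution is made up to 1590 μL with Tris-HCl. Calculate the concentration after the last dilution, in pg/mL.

0.0108 pg/mL

Overall dilution factor = 25 × 501.0 × 25 × 100 = 3.13 × 10⁷.
339 ng/mL / 3.13 × 10⁷ = 1.08 × 10⁻⁵ ng/mL = 0.0108 pg/mL.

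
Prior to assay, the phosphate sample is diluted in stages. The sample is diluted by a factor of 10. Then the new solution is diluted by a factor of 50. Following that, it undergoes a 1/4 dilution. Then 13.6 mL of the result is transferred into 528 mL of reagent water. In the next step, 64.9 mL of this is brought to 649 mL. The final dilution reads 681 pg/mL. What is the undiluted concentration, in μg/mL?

542 μg/mL

Overall dilution factor = 10 × 50 × 4 × 39.82 × 10 = 7.96 × 10⁵.
Original = 681 pg/mL × 7.96 × 10⁵ = 5.42 × 10⁸ pg/mL = 542 μg/mL.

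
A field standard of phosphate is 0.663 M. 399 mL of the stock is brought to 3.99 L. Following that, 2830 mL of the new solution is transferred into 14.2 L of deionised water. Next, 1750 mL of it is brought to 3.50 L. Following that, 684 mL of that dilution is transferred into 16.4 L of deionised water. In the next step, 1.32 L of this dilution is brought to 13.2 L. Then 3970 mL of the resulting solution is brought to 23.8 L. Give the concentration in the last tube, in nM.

Overall dilution factor = 10 × 6.018 × 2 × 24.98 × 10 × 5.995 = 1.80 × 10⁵.
0.663 M / 1.80 × 10⁵ = 3.68 × 10⁻⁶ M = 3680 nM.

3680 nM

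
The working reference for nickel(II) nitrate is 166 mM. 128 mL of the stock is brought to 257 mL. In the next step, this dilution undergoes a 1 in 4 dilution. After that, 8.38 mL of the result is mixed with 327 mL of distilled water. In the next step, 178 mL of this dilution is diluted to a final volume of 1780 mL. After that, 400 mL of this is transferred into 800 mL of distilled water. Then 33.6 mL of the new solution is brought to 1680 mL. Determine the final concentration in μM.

0.344 μM

Overall dilution factor = 2.008 × 4 × 40.02 × 10 × 3 × 50 = 4.82 × 10⁵.
166 mM / 4.82 × 10⁵ = 3.44 × 10⁻⁴ mM = 0.344 μM.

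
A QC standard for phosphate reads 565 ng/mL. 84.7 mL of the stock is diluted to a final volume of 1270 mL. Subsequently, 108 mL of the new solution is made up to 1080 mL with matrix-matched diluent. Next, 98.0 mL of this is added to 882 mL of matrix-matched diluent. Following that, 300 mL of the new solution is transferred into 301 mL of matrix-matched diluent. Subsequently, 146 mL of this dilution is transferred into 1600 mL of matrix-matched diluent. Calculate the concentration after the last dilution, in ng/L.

Overall dilution factor = 14.99 × 10 × 10 × 2.003 × 11.96 = 3.59 × 10⁴.
565 ng/mL / 3.59 × 10⁴ = 0.0157 ng/mL = 15.7 ng/L.

15.7 ng/L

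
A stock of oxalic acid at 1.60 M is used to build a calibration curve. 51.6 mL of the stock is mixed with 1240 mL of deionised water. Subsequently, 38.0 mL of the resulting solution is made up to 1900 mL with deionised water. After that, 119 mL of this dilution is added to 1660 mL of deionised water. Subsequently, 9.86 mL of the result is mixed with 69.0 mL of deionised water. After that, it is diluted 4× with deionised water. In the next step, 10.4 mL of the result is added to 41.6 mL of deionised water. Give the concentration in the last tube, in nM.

535 nM

Overall dilution factor = 25.03 × 50 × 14.95 × 7.998 × 4 × 5 = 2.99 × 10⁶.
1.60 M / 2.99 × 10⁶ = 5.35 × 10⁻⁷ M = 535 nM.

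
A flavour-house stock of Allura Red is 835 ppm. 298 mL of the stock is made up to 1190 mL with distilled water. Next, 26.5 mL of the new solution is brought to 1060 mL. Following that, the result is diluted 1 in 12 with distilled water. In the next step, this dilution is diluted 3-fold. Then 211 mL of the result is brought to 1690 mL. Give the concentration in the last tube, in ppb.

18.1 ppb

Overall dilution factor = 3.993 × 40 × 12 × 3 × 8.009 = 4.61 × 10⁴.
835 ppm / 4.61 × 10⁴ = 0.0181 ppm = 18.1 ppb.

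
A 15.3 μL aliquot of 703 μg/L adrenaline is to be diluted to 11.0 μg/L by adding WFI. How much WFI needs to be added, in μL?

V₂ = C₁V₁/C₂ = 703 × 15.3 / 11.0 = 978 μL.
Diluent to add = V₂ − V₁ = 978 − 15.3 = 963 μL.

963 μL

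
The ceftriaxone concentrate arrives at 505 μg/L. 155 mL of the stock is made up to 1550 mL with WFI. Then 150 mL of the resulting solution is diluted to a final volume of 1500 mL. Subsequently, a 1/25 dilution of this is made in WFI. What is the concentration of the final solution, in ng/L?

202 ng/L

Overall dilution factor = 10 × 10 × 25 = 2500.
505 μg/L / 2500 = 0.202 μg/L = 202 ng/L.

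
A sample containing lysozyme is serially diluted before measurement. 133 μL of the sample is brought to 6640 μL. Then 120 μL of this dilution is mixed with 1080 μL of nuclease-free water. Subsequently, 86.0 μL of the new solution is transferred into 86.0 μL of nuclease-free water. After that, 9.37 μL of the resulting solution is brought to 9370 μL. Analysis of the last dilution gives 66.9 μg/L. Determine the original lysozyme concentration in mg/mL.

Overall dilution factor = 49.92 × 10 × 2 × 1000 = 9.98 × 10⁵.
Original = 66.9 μg/L × 9.98 × 10⁵ = 6.68 × 10⁷ μg/L = 66.8 mg/mL.

66.8 mg/mL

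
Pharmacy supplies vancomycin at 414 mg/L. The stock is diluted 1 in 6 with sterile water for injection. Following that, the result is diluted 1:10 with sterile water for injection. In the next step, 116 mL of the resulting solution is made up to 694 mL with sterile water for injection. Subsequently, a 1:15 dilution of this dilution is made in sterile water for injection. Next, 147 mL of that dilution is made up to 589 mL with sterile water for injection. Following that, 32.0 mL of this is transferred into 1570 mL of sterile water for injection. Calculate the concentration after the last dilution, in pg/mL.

383 pg/mL

Overall dilution factor = 6 × 10 × 5.983 × 15 × 4.007 × 50.06 = 1.08 × 10⁶.
414 mg/L / 1.08 × 10⁶ = 3.83 × 10⁻⁴ mg/L = 383 pg/mL.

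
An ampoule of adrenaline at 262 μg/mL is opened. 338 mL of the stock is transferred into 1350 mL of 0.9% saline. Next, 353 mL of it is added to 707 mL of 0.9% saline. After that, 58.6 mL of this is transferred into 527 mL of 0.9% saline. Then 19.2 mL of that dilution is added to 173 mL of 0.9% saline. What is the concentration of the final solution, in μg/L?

175 μg/L

Overall dilution factor = 4.994 × 3.003 × 9.993 × 10.01 = 1500.
262 μg/mL / 1500 = 0.175 μg/mL = 175 μg/L.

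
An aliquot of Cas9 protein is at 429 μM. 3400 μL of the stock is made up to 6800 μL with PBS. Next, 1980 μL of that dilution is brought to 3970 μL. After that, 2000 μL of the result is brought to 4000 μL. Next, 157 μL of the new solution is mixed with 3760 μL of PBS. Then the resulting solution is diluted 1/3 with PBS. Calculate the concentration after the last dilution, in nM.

Overall dilution factor = 2 × 2.005 × 2 × 24.95 × 3 = 600.
429 μM / 600 = 0.715 μM = 715 nM.

715 nM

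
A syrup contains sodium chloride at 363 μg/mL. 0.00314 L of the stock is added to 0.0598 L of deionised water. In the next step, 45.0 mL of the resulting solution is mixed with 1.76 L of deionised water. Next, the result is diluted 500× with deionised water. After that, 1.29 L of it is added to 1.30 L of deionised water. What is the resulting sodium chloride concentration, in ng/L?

450 ng/L

Overall dilution factor = 20.04 × 40.11 × 500 × 2.008 = 8.07 × 10⁵.
363 μg/mL / 8.07 × 10⁵ = 4.50 × 10⁻⁴ μg/mL = 450 ng/L.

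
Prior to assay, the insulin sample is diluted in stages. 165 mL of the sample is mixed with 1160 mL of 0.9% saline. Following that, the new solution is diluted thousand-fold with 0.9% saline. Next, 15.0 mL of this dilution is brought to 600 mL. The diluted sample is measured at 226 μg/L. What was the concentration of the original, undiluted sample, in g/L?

Overall dilution factor = 8.030 × 1000 × 40 = 3.21 × 10⁵.
Original = 226 μg/L × 3.21 × 10⁵ = 7.26 × 10⁷ μg/L = 72.6 g/L.

72.6 g/L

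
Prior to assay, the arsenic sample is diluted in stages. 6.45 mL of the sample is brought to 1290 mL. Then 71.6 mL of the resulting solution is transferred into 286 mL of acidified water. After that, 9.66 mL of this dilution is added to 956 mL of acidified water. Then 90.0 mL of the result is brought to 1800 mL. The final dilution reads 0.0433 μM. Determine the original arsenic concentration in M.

0.0865 M

Overall dilution factor = 200 × 4.994 × 99.96 × 20 = 2.00 × 10⁶.
Original = 0.0433 μM × 2.00 × 10⁶ = 8.65 × 10⁴ μM = 0.0865 M.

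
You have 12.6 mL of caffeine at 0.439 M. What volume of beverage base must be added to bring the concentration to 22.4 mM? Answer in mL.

234 mL

22.4 mM = 0.0224 M.
V₂ = C₁V₁/C₂ = 0.439 × 12.6 / 0.0224 = 247 mL.
Diluent to add = V₂ − V₁ = 247 − 12.6 = 234 mL.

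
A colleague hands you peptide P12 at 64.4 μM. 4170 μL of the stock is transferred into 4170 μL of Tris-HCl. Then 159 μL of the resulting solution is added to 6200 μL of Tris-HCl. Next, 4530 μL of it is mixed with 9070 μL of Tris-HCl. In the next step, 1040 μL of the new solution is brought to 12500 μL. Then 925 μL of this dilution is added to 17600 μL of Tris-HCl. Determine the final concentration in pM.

Overall dilution factor = 2 × 39.99 × 3.002 × 12.02 × 20.03 = 5.78 × 10⁴.
64.4 μM / 5.78 × 10⁴ = 1.11 × 10⁻³ μM = 1110 pM.

1110 pM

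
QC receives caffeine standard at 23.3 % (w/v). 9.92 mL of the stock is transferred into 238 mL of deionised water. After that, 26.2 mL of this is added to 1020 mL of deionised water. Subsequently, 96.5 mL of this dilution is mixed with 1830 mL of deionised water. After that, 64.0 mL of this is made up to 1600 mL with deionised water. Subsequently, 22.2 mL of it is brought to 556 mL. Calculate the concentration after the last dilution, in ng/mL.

Overall dilution factor = 24.99 × 39.93 × 19.96 × 25 × 25.05 = 1.25 × 10⁷.
23.3 % (w/v) / 1.25 × 10⁷ = 1.87 × 10⁻⁶ % (w/v) = 18.7 ng/mL.

18.7 ng/mL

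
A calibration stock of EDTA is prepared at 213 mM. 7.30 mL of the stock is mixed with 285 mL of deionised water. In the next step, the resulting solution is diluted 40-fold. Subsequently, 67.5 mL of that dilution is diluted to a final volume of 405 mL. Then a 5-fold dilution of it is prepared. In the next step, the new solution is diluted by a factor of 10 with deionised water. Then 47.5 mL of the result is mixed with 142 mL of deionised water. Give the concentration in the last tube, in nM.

Overall dilution factor = 40.04 × 40 × 6 × 5 × 10 × 3.989 = 1.92 × 10⁶.
213 mM / 1.92 × 10⁶ = 1.11 × 10⁻⁴ mM = 111 nM.

111 nM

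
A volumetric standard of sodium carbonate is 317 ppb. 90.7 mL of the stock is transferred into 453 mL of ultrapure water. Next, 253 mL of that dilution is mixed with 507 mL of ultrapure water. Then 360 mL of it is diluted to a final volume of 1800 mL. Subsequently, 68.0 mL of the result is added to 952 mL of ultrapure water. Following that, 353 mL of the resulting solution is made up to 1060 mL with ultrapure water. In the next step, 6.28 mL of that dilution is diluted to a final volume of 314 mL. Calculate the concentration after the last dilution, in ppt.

Overall dilution factor = 5.994 × 3.004 × 5 × 15 × 3.003 × 50 = 2.03 × 10⁵.
317 ppb / 2.03 × 10⁵ = 1.56 × 10⁻³ ppb = 1.56 ppt.

1.56 ppt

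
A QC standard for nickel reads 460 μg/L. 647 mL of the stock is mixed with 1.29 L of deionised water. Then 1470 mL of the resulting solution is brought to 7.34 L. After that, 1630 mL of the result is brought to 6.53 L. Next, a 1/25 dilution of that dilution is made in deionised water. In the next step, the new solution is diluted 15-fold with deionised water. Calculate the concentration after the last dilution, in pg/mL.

Overall dilution factor = 2.994 × 4.993 × 4.006 × 25 × 15 = 2.25 × 10⁴.
460 μg/L / 2.25 × 10⁴ = 0.0205 μg/L = 20.5 pg/mL.

20.5 pg/mL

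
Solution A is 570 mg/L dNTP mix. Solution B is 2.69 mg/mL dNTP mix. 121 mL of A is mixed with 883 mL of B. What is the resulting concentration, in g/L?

C_B = 2.69 mg/mL = 2690 mg/L.
C_mix = (C_A·V_A + C_B·V_B)/(V_A + V_B) = (570×121 + 2690×883) / 1004 = 2435 mg/L = 2.43 g/L.

2.43 g/L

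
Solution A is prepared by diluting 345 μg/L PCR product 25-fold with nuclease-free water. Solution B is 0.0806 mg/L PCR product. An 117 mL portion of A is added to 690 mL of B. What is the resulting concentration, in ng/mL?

C_A = 345 μg/L / 25 = 13.8 μg/L.
C_B = 0.0806 mg/L = 80.6 μg/L.
C_mix = (C_A·V_A + C_B·V_B)/(V_A + V_B) = (13.8×117 + 80.6×690) / 807.0 = 70.9 μg/L = 70.9 ng/mL.

70.9 ng/mL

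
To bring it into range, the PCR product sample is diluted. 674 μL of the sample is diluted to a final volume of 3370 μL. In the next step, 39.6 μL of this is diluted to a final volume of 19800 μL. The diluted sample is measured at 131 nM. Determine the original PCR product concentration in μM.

Overall dilution factor = 5 × 500 = 2500.
Original = 131 nM × 2500 = 3.27 × 10⁵ nM = 328 μM.

328 μM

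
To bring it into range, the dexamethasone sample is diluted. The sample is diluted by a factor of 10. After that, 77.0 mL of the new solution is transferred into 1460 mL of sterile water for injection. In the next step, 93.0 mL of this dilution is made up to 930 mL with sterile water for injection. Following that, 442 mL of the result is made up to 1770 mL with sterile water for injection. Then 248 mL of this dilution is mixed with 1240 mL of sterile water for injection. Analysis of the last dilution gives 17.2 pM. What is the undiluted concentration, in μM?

Overall dilution factor = 10 × 19.96 × 10 × 4.005 × 6 = 4.80 × 10⁴.
Original = 17.2 pM × 4.80 × 10⁴ = 8.25 × 10⁵ pM = 0.825 μM.

0.825 μM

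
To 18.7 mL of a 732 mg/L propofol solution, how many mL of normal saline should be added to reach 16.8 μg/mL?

796 mL

16.8 μg/mL = 16.8 mg/L.
V₂ = C₁V₁/C₂ = 732 × 18.7 / 16.8 = 815 mL.
Diluent to add = V₂ − V₁ = 815 − 18.7 = 796 mL.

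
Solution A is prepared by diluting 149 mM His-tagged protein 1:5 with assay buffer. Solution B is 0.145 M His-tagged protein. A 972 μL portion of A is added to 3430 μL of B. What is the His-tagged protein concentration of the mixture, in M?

C_A = 149 mM / 5 = 29.8 mM.
C_B = 0.145 M = 145 mM.
C_mix = (C_A·V_A + C_B·V_B)/(V_A + V_B) = (29.8×972 + 145×3430) / 4402 = 120 mM = 0.120 M.

0.120 M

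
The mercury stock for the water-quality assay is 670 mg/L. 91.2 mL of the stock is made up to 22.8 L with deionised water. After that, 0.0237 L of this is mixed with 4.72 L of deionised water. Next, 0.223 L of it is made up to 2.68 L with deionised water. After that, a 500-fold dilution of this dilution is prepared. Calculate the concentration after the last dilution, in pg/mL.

Overall dilution factor = 250 × 200.2 × 12.02 × 500 = 3.01 × 10⁸.
670 mg/L / 3.01 × 10⁸ = 2.23 × 10⁻⁶ mg/L = 2.23 pg/mL.

2.23 pg/mL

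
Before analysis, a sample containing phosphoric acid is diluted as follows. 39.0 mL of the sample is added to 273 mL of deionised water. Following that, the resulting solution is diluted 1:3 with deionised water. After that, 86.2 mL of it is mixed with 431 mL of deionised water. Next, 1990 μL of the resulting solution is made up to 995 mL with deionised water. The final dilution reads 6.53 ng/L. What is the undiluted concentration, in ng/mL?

470 ng/mL

Overall dilution factor = 8 × 3 × 6 × 500 = 7.20 × 10⁴.
Original = 6.53 ng/L × 7.20 × 10⁴ = 4.70 × 10⁵ ng/L = 470 ng/mL.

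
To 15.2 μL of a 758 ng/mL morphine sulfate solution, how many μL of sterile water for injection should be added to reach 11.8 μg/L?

11.8 μg/L = 11.8 ng/mL.
V₂ = C₁V₁/C₂ = 758 × 15.2 / 11.8 = 976 μL.
Diluent to add = V₂ − V₁ = 976 − 15.2 = 961 μL.

961 μL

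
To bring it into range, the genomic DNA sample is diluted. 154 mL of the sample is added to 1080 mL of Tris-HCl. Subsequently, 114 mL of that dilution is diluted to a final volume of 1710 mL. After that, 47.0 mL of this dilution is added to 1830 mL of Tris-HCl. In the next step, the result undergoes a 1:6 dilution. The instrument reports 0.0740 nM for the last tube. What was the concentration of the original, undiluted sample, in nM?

Overall dilution factor = 8.013 × 15 × 39.94 × 6 = 2.88 × 10⁴.
Original = 0.0740 nM × 2.88 × 10⁴ = 2131 nM.

2130 nM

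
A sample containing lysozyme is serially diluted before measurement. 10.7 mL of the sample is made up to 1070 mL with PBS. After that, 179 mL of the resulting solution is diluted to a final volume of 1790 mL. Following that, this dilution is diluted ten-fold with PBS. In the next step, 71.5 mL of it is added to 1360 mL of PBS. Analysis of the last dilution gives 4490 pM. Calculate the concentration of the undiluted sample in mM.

0.899 mM

Overall dilution factor = 100 × 10 × 10 × 20.02 = 2.00 × 10⁵.
Original = 4490 pM × 2.00 × 10⁵ = 8.99 × 10⁸ pM = 0.899 mM.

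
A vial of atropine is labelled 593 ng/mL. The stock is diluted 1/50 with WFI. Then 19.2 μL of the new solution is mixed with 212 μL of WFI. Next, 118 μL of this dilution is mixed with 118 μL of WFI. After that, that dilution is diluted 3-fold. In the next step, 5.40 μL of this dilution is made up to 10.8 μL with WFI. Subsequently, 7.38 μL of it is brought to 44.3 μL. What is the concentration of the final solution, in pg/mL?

Overall dilution factor = 50 × 12.04 × 2 × 3 × 2 × 6.003 = 4.34 × 10⁴.
593 ng/mL / 4.34 × 10⁴ = 0.0137 ng/mL = 13.7 pg/mL.

13.7 pg/mL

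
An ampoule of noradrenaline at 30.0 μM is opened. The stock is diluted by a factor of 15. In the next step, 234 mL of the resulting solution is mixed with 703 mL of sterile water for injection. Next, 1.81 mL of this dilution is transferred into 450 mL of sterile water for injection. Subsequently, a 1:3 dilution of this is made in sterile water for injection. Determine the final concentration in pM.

667 pM

Overall dilution factor = 15 × 4.004 × 249.6 × 3 = 4.50 × 10⁴.
30.0 μM / 4.50 × 10⁴ = 6.67 × 10⁻⁴ μM = 667 pM.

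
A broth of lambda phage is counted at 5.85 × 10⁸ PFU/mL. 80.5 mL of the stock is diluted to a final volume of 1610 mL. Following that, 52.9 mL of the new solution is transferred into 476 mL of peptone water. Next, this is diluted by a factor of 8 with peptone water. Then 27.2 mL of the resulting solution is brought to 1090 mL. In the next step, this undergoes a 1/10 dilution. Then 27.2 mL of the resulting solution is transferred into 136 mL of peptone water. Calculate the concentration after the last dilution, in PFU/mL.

152 PFU/mL

Overall dilution factor = 20 × 9.998 × 8 × 40.07 × 10 × 6 = 3.85 × 10⁶.
5.85 × 10⁸ PFU/mL / 3.85 × 10⁶ = 152 PFU/mL.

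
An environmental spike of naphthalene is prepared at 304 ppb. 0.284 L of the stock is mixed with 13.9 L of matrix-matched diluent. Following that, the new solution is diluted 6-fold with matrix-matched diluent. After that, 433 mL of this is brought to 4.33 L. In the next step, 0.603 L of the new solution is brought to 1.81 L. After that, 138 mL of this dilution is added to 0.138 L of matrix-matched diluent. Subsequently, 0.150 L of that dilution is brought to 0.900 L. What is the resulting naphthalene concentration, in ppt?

Overall dilution factor = 49.94 × 6 × 10 × 3.002 × 2 × 6 = 1.08 × 10⁵.
304 ppb / 1.08 × 10⁵ = 2.82 × 10⁻³ ppb = 2.82 ppt.

2.82 ppt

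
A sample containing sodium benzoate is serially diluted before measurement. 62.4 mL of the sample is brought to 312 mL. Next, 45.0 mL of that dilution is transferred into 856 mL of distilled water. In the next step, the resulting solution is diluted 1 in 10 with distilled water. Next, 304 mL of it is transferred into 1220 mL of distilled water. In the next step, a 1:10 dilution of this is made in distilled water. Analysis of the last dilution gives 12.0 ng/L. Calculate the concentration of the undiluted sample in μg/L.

Overall dilution factor = 5 × 20.02 × 10 × 5.013 × 10 = 5.02 × 10⁴.
Original = 12.0 ng/L × 5.02 × 10⁴ = 6.02 × 10⁵ ng/L = 602 μg/L.

602 μg/L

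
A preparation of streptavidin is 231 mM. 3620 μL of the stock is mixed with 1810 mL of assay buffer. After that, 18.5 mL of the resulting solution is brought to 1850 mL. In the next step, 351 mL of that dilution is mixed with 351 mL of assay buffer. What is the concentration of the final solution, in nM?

Overall dilution factor = 501 × 100 × 2 = 1.00 × 10⁵.
231 mM / 1.00 × 10⁵ = 2.31 × 10⁻³ mM = 2310 nM.

2310 nM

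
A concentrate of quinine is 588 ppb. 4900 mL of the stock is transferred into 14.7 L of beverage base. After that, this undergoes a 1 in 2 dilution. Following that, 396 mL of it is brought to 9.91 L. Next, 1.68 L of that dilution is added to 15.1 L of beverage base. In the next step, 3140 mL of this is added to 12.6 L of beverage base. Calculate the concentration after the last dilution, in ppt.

58.7 ppt

Overall dilution factor = 4 × 2 × 25.03 × 9.988 × 5.013 = 1.00 × 10⁴.
588 ppb / 1.00 × 10⁴ = 0.0587 ppb = 58.7 ppt.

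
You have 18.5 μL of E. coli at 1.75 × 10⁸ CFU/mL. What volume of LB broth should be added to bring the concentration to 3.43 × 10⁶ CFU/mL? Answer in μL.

V₂ = C₁V₁/C₂ = 1.75 × 10⁸ × 18.5 / 3.43 × 10⁶ = 944 μL.
Diluent to add = V₂ − V₁ = 944 − 18.5 = 925 μL.

925 μL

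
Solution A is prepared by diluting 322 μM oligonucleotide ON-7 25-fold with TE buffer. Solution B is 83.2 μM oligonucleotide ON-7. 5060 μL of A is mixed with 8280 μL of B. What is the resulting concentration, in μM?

56.5 μM

C_A = 322 μM / 25 = 12.9 μM.
C_mix = (C_A·V_A + C_B·V_B)/(V_A + V_B) = (12.9×5060 + 83.2×8280) / 13340 = 56.5 μM.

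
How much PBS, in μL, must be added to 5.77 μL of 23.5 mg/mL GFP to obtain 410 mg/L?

325 μL

410 mg/L = 0.410 mg/mL.
V₂ = C₁V₁/C₂ = 23.5 × 5.77 / 0.410 = 331 μL.
Diluent to add = V₂ − V₁ = 331 − 5.77 = 325 μL.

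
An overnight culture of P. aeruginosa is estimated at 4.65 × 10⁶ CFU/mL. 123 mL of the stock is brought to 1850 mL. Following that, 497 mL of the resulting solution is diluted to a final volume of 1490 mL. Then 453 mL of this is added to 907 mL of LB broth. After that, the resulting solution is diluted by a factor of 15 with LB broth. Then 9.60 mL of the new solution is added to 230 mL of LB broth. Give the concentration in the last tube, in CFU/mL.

Overall dilution factor = 15.04 × 2.998 × 3.002 × 15 × 24.96 = 5.07 × 10⁴.
4.65 × 10⁶ CFU/mL / 5.07 × 10⁴ = 91.8 CFU/mL.

91.8 CFU/mL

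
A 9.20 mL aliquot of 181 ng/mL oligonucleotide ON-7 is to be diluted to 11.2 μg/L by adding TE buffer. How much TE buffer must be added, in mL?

139 mL

11.2 μg/L = 11.2 ng/mL.
V₂ = C₁V₁/C₂ = 181 × 9.20 / 11.2 = 149 mL.
Diluent to add = V₂ − V₁ = 149 − 9.20 = 139 mL.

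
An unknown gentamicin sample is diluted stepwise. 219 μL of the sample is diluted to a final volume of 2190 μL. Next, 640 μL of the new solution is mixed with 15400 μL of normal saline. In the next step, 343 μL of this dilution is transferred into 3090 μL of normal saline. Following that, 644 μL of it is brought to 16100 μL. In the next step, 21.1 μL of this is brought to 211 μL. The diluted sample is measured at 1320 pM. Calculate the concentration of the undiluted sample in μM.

Overall dilution factor = 10 × 25.06 × 10.01 × 25 × 10 = 6.27 × 10⁵.
Original = 1320 pM × 6.27 × 10⁵ = 8.28 × 10⁸ pM = 828 μM.

828 μM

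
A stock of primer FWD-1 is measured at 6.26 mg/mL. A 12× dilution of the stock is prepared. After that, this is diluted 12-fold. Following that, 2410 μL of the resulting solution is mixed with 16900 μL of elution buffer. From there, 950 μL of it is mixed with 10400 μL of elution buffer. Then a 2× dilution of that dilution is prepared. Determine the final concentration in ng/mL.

Overall dilution factor = 12 × 12 × 8.012 × 11.95 × 2 = 2.76 × 10⁴.
6.26 mg/mL / 2.76 × 10⁴ = 2.27 × 10⁻⁴ mg/mL = 227 ng/mL.

227 ng/mL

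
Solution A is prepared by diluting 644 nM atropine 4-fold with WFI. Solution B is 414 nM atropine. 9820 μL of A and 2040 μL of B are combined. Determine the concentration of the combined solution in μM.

0.205 μM

C_A = 644 nM / 4 = 161 nM.
C_mix = (C_A·V_A + C_B·V_B)/(V_A + V_B) = (161×9820 + 414×2040) / 11860 = 205 nM = 0.205 μM.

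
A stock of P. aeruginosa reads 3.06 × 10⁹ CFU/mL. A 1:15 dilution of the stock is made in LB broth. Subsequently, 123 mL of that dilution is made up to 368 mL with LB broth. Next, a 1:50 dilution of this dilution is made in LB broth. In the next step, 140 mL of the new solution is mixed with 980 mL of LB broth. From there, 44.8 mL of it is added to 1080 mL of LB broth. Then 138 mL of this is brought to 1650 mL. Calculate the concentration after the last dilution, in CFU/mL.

568 CFU/mL

Overall dilution factor = 15 × 2.992 × 50 × 8 × 25.11 × 11.96 = 5.39 × 10⁶.
3.06 × 10⁹ CFU/mL / 5.39 × 10⁶ = 568 CFU/mL.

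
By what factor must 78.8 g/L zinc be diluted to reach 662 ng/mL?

Factor = C₀/C_target = 78.8 g/L / 662 ng/mL = 1.19 × 10⁵.

1.19 × 10⁵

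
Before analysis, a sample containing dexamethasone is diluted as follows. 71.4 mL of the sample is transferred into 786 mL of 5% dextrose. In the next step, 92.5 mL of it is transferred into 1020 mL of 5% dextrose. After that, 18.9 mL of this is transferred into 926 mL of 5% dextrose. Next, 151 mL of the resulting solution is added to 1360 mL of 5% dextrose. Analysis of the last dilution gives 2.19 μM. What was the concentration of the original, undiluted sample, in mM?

Overall dilution factor = 12.01 × 12.03 × 49.99 × 10.01 = 7.23 × 10⁴.
Original = 2.19 μM × 7.23 × 10⁴ = 1.58 × 10⁵ μM = 158 mM.

158 mM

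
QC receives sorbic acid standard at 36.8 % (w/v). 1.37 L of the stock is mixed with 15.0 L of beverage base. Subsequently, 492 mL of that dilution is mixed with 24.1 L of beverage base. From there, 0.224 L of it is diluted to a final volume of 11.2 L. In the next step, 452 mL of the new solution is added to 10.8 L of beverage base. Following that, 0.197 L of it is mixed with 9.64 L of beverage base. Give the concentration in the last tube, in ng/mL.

9.91 ng/mL

Overall dilution factor = 11.95 × 49.98 × 50 × 24.89 × 49.93 = 3.71 × 10⁷.
36.8 % (w/v) / 3.71 × 10⁷ = 9.91 × 10⁻⁷ % (w/v) = 9.91 ng/mL.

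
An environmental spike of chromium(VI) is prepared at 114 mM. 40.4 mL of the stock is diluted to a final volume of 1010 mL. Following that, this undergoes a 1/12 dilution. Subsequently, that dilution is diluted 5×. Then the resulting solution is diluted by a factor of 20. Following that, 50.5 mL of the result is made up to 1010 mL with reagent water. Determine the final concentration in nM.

190 nM

Overall dilution factor = 25 × 12 × 5 × 20 × 20 = 6.00 × 10⁵.
114 mM / 6.00 × 10⁵ = 1.90 × 10⁻⁴ mM = 190 nM.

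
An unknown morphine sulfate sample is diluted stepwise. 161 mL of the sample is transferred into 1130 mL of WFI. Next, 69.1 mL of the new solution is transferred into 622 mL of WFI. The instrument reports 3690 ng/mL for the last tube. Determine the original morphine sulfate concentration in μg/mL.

Overall dilution factor = 8.019 × 10.00 = 80.2.
Original = 3690 ng/mL × 80.2 = 2.96 × 10⁵ ng/mL = 296 μg/mL.

296 μg/mL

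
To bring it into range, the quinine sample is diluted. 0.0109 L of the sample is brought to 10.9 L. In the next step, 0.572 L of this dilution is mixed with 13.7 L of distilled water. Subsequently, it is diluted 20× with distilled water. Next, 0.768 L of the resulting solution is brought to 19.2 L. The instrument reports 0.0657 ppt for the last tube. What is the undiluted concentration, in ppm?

0.820 ppm

Overall dilution factor = 1000 × 24.95 × 20 × 25 = 1.25 × 10⁷.
Original = 0.0657 ppt × 1.25 × 10⁷ = 8.20 × 10⁵ ppt = 0.820 ppm.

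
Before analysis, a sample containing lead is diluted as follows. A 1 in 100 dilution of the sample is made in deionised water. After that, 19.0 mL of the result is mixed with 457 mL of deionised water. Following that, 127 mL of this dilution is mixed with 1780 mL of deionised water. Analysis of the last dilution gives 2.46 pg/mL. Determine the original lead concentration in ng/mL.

92.5 ng/mL

Overall dilution factor = 100 × 25.05 × 15.02 = 3.76 × 10⁴.
Original = 2.46 pg/mL × 3.76 × 10⁴ = 9.25 × 10⁴ pg/mL = 92.5 ng/mL.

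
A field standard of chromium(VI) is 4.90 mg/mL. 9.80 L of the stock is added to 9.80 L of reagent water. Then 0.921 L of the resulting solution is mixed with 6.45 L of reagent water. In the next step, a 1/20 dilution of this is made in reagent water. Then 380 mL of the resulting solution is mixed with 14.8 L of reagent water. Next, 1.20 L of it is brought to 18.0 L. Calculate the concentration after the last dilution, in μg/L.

25.5 μg/L

Overall dilution factor = 2 × 8.003 × 20 × 39.95 × 15 = 1.92 × 10⁵.
4.90 mg/mL / 1.92 × 10⁵ = 2.55 × 10⁻⁵ mg/mL = 25.5 μg/L.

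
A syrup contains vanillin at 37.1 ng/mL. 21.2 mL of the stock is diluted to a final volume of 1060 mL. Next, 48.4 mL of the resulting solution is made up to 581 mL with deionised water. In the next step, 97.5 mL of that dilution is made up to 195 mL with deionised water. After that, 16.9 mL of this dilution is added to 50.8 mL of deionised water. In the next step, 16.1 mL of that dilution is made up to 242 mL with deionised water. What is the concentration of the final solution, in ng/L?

Overall dilution factor = 50 × 12.00 × 2 × 4.006 × 15.03 = 7.23 × 10⁴.
37.1 ng/mL / 7.23 × 10⁴ = 5.13 × 10⁻⁴ ng/mL = 0.513 ng/L.

0.513 ng/L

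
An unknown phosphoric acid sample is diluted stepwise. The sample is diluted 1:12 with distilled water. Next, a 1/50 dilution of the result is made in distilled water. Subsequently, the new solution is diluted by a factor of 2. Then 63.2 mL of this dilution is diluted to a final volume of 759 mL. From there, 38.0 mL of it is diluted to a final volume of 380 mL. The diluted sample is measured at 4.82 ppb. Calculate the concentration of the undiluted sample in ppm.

Overall dilution factor = 12 × 50 × 2 × 12.01 × 10 = 1.44 × 10⁵.
Original = 4.82 ppb × 1.44 × 10⁵ = 6.95 × 10⁵ ppb = 695 ppm.

695 ppm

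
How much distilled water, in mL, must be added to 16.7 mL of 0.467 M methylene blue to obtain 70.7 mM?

93.6 mL

70.7 mM = 0.0707 M.
V₂ = C₁V₁/C₂ = 0.467 × 16.7 / 0.0707 = 110 mL.
Diluent to add = V₂ − V₁ = 110 − 16.7 = 93.6 mL.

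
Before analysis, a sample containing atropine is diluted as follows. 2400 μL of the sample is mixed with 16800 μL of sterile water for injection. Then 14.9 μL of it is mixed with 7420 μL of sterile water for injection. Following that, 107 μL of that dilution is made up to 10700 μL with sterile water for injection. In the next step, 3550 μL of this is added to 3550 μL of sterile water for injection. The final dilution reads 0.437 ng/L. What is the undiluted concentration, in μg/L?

Overall dilution factor = 8 × 499.0 × 100 × 2 = 7.98 × 10⁵.
Original = 0.437 ng/L × 7.98 × 10⁵ = 3.49 × 10⁵ ng/L = 349 μg/L.

349 μg/L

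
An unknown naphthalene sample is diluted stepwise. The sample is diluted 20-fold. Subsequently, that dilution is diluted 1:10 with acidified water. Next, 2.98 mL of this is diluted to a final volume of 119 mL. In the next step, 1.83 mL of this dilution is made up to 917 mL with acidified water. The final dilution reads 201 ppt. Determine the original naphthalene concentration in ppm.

Overall dilution factor = 20 × 10 × 39.93 × 501.1 = 4.00 × 10⁶.
Original = 201 ppt × 4.00 × 10⁶ = 8.04 × 10⁸ ppt = 804 ppm.

804 ppm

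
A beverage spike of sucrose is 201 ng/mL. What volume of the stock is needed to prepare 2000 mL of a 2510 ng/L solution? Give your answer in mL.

25.0 mL

2510 ng/L = 2.51 ng/mL.
V₁ = C₂V₂/C₁ = 2.51 × 2000 / 201 = 25.0 mL.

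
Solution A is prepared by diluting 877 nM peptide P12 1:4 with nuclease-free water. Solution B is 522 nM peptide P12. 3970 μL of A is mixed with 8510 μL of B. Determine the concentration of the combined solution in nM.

C_A = 877 nM / 4 = 219 nM.
C_mix = (C_A·V_A + C_B·V_B)/(V_A + V_B) = (219×3970 + 522×8510) / 12480 = 426 nM.

426 nM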